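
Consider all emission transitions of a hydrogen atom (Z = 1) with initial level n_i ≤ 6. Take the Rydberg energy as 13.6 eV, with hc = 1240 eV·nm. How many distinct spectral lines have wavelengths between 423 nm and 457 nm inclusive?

1

Enumerate all n_i → n_f pairs with 1 ≤ n_f < n_i ≤ 6 and compute λ = 1240 / [13.6·1·(1/n_f² − 1/n_i²)].
Lines falling in [423, 457] nm: 5→2 (434.2 nm).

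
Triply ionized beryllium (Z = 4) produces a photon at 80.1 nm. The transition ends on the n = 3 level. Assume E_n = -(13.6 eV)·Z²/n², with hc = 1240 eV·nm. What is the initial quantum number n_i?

n_i = 5

The photon energy is ΔE = hc/λ = 1240 / 80.1 = 15.48 eV.
With Z = 4, ΔE = 217.6 × (1/n_f² − 1/n_i²), so 1/n_f² − 1/n_i² = 0.07114.
With n_f = 3: 1/n_i² = 1/9 − 0.07114 = 0.03997, so n_i ≈ 5.00.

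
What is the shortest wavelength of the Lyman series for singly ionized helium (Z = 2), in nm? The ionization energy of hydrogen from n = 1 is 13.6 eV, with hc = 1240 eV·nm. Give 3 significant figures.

22.8 nm

The Lyman series has lower level n_f = 1; the series limit corresponds to n_i → ∞.
ΔE_max = 13.6 × 4 / 1² = 54.40 eV.
λ_min = 1240 / 54.40 = 22.8 nm.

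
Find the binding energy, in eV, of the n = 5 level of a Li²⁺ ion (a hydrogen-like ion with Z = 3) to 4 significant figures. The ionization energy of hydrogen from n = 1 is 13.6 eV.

E_n = −13.6 Z²/n² = −122.4/n² eV for Z = 3.
E_5 = −122.4/25 = −4.896 eV, so ionization (to E = 0) requires 4.896 eV.

4.896 eV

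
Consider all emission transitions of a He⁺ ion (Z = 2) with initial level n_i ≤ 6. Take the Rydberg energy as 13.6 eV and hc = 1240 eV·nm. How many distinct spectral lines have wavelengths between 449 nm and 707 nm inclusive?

Enumerate all n_i → n_f pairs with 1 ≤ n_f < n_i ≤ 6 and compute λ = 1240 / [13.6·4·(1/n_f² − 1/n_i²)].
Lines falling in [449, 707] nm: 4→3 (468.9 nm), 6→4 (656.5 nm).

2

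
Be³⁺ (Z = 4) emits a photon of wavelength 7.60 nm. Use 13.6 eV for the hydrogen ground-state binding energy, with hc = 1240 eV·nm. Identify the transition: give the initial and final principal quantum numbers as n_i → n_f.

The photon energy is ΔE = hc/λ = 1240 / 7.60 = 163.2 eV.
With Z = 4, ΔE = 217.6 × (1/n_f² − 1/n_i²), so 1/n_f² − 1/n_i² = 0.7498.
Trying n_f = 1 gives 1/n_i² = 0.2502, i.e. n_i ≈ 2; this pair matches.

n_i = 2, n_f = 1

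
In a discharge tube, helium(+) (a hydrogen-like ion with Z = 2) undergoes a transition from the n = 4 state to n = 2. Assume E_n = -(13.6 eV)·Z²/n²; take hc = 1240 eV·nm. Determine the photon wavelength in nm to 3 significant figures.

For Z = 2 the level energies scale as Z², so the effective Rydberg energy is 13.6 × 4 = 54.40 eV.
ΔE = 54.40 × (1/2² − 1/4²) = 54.40 × 0.1875 = 10.20 eV.
λ = hc/ΔE = 1240 / 10.20 = 122 nm.

122 nm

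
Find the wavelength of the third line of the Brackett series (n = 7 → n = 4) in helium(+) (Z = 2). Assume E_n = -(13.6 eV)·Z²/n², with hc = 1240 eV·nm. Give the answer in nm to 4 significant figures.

541.5 nm

The Brackett series terminates on n_f = 4; the third line has n_i = 4+3 = 7.
ΔE = 54.40 × (1/4² − 1/7²) = 2.290 eV.
λ = 1240 / 2.290 = 541.5 nm.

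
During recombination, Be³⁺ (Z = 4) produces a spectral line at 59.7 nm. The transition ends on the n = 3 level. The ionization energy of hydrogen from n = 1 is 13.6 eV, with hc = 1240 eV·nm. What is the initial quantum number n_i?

n_i = 8

The photon energy is ΔE = hc/λ = 1240 / 59.7 = 20.77 eV.
With Z = 4, ΔE = 217.6 × (1/n_f² − 1/n_i²), so 1/n_f² − 1/n_i² = 0.09545.
With n_f = 3: 1/n_i² = 1/9 − 0.09545 = 0.01566, so n_i ≈ 7.99.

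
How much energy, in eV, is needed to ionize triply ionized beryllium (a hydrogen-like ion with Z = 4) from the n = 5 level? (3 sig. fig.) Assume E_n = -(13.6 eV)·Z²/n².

E_n = −13.6 Z²/n² = −217.6/n² eV for Z = 4.
E_5 = −217.6/25 = −8.70 eV, so ionization (to E = 0) requires 8.70 eV.

8.70 eV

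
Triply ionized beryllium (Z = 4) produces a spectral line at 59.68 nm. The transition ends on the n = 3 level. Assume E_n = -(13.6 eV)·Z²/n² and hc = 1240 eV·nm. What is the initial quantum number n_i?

n_i = 8

The photon energy is ΔE = hc/λ = 1240 / 59.68 = 20.78 eV.
With Z = 4, ΔE = 217.6 × (1/n_f² − 1/n_i²), so 1/n_f² − 1/n_i² = 0.09548.
With n_f = 3: 1/n_i² = 1/9 − 0.09548 = 0.01563, so n_i ≈ 8.00.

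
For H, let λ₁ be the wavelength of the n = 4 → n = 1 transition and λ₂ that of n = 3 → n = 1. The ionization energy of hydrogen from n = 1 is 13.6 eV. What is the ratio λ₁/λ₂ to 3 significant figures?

λ ∝ 1/ΔE ∝ 1/(1/n_f² − 1/n_i²), and the Z² and hc factors cancel in the ratio.
λ₁/λ₂ = (1/1² − 1/3²)/(1/1² − 1/4²) = 0.8889/0.9375 = 0.948.

0.948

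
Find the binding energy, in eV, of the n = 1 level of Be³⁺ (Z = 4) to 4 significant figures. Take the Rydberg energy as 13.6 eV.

217.6 eV

E_n = −13.6 Z²/n² = −217.6/n² eV for Z = 4.
E_1 = −217.6/1 = −217.6 eV, so ionization (to E = 0) requires 217.6 eV.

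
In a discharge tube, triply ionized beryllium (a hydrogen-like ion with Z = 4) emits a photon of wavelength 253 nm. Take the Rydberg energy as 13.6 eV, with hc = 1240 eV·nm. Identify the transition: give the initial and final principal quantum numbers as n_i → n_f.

The photon energy is ΔE = hc/λ = 1240 / 253 = 4.901 eV.
With Z = 4, ΔE = 217.6 × (1/n_f² − 1/n_i²), so 1/n_f² − 1/n_i² = 0.02252.
Trying n_f = 4 gives 1/n_i² = 0.03998, i.e. n_i ≈ 5; this pair matches.

n_i = 5, n_f = 4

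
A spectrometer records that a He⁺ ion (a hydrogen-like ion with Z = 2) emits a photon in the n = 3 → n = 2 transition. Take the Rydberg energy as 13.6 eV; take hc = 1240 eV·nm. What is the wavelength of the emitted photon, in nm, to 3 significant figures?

164 nm

For Z = 2 the level energies scale as Z², so the effective Rydberg energy is 13.6 × 4 = 54.40 eV.
ΔE = 54.40 × (1/2² − 1/3²) = 54.40 × 0.1389 = 7.556 eV.
λ = hc/ΔE = 1240 / 7.556 = 164 nm.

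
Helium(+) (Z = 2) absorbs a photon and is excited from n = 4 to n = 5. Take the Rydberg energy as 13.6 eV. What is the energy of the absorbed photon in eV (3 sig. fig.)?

1.22 eV

The Bohr energies scale as Z², so for Z = 2: E_n = −54.40/n² eV.
E_5 = −54.40/25 = −2.176 eV and E_4 = −54.40/16 = −3.400 eV.
The photon energy is |E_5 − E_4| = 1.22 eV.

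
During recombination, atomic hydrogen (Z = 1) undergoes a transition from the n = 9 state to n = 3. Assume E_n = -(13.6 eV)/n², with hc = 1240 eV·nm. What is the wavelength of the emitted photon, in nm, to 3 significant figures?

923 nm

ΔE = 13.60 × (1/3² − 1/9²) = 13.60 × 0.09877 = 1.343 eV.
λ = hc/ΔE = 1240 / 1.343 = 923 nm.
This line belongs to the Paschen series.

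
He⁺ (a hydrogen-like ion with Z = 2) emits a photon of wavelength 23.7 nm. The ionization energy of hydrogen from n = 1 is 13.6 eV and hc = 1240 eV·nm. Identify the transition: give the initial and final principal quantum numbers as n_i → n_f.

n_i = 5, n_f = 1

The photon energy is ΔE = hc/λ = 1240 / 23.7 = 52.32 eV.
With Z = 2, ΔE = 54.40 × (1/n_f² − 1/n_i²), so 1/n_f² − 1/n_i² = 0.9618.
Trying n_f = 1 gives 1/n_i² = 0.03822, i.e. n_i ≈ 5; this pair matches.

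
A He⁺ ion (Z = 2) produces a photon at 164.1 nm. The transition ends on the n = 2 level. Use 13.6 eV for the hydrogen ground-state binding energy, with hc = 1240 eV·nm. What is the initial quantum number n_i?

n_i = 3

The photon energy is ΔE = hc/λ = 1240 / 164.1 = 7.556 eV.
With Z = 2, ΔE = 54.40 × (1/n_f² − 1/n_i²), so 1/n_f² − 1/n_i² = 0.1389.
With n_f = 2: 1/n_i² = 1/4 − 0.1389 = 0.1111, so n_i ≈ 3.00.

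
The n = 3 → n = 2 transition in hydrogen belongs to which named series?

The series is set by the lower level: n_f = 2 is the Balmer series.

Balmer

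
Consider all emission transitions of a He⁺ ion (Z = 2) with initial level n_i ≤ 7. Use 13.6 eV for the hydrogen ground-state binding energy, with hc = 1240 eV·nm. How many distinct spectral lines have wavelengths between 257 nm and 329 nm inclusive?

2

Enumerate all n_i → n_f pairs with 1 ≤ n_f < n_i ≤ 7 and compute λ = 1240 / [13.6·4·(1/n_f² − 1/n_i²)].
Lines falling in [257, 329] nm: 6→3 (273.5 nm), 5→3 (320.5 nm).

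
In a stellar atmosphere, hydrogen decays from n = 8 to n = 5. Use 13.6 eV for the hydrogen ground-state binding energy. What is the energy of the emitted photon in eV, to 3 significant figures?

E_8 = −13.60/64 = −0.2125 eV and E_5 = −13.60/25 = −0.5440 eV.
The photon energy is |E_8 − E_5| = 0.332 eV.

0.332 eV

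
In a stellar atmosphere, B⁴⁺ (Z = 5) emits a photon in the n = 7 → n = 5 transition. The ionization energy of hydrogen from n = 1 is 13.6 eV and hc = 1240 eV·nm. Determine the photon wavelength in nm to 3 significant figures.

186 nm

For Z = 5 the level energies scale as Z², so the effective Rydberg energy is 13.6 × 25 = 340.0 eV.
ΔE = 340.0 × (1/5² − 1/7²) = 340.0 × 0.01959 = 6.661 eV.
λ = hc/ΔE = 1240 / 6.661 = 186 nm.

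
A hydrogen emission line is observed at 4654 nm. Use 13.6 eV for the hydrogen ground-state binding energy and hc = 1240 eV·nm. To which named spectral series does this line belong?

ΔE = 1240/4654 = 0.2664 eV.
This matches 13.6 × (1/5² − 1/7²), so n_f = 5: the Pfund series.

Pfund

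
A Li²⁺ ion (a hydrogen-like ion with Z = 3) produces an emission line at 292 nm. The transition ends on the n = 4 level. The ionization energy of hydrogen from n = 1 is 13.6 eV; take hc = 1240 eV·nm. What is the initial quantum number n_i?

n_i = 6

The photon energy is ΔE = hc/λ = 1240 / 292 = 4.247 eV.
With Z = 3, ΔE = 122.4 × (1/n_f² − 1/n_i²), so 1/n_f² − 1/n_i² = 0.03469.
With n_f = 4: 1/n_i² = 1/16 − 0.03469 = 0.02781, so n_i ≈ 6.00.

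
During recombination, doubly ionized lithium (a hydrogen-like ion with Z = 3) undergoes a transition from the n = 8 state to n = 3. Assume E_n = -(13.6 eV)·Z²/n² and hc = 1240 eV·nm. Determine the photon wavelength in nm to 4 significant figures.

106.1 nm

For Z = 3 the level energies scale as Z², so the effective Rydberg energy is 13.6 × 9 = 122.4 eV.
ΔE = 122.4 × (1/3² − 1/8²) = 122.4 × 0.09549 = 11.69 eV.
λ = hc/ΔE = 1240 / 11.69 = 106.1 nm.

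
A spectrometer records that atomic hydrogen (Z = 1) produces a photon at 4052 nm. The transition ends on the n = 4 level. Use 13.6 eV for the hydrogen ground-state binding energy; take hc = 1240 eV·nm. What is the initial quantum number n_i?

The photon energy is ΔE = hc/λ = 1240 / 4052 = 0.3060 eV.
With Z = 1, ΔE = 13.60 × (1/n_f² − 1/n_i²), so 1/n_f² − 1/n_i² = 0.02250.
With n_f = 4: 1/n_i² = 1/16 − 0.02250 = 0.04000, so n_i ≈ 5.00.

n_i = 5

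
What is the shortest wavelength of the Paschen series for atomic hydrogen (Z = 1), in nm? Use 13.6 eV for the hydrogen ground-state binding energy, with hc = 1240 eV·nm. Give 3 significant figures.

The Paschen series has lower level n_f = 3; the series limit corresponds to n_i → ∞.
ΔE_max = 13.6 × 1 / 3² = 1.511 eV.
λ_min = 1240 / 1.511 = 821 nm.

821 nm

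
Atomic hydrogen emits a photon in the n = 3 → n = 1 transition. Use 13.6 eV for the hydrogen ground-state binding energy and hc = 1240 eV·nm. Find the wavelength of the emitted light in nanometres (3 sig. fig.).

103 nm

ΔE = 13.60 × (1/1² − 1/3²) = 13.60 × 0.8889 = 12.09 eV.
λ = hc/ΔE = 1240 / 12.09 = 103 nm.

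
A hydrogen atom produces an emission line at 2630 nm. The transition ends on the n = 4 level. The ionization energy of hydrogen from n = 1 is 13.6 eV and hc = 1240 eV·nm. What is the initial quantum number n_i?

n_i = 6

The photon energy is ΔE = hc/λ = 1240 / 2630 = 0.4715 eV.
With Z = 1, ΔE = 13.60 × (1/n_f² − 1/n_i²), so 1/n_f² − 1/n_i² = 0.03467.
With n_f = 4: 1/n_i² = 1/16 − 0.03467 = 0.02783, so n_i ≈ 5.99.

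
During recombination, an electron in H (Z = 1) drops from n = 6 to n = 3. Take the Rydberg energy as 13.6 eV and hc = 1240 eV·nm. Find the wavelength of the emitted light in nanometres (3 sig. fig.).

1090 nm

ΔE = 13.60 × (1/3² − 1/6²) = 13.60 × 0.08333 = 1.133 eV.
λ = hc/ΔE = 1240 / 1.133 = 1090 nm.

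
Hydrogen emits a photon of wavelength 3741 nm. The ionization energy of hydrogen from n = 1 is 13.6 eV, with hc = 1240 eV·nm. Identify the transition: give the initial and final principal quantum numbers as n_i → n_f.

The photon energy is ΔE = hc/λ = 1240 / 3741 = 0.3315 eV.
With Z = 1, ΔE = 13.60 × (1/n_f² − 1/n_i²), so 1/n_f² − 1/n_i² = 0.02437.
Trying n_f = 5 gives 1/n_i² = 0.01563, i.e. n_i ≈ 8; this pair matches.

n_i = 8, n_f = 5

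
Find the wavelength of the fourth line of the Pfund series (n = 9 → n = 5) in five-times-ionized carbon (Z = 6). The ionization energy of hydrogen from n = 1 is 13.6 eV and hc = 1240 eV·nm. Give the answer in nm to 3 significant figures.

91.6 nm

The Pfund series terminates on n_f = 5; the fourth line has n_i = 5+4 = 9.
ΔE = 489.6 × (1/5² − 1/9²) = 13.54 eV.
λ = 1240 / 13.54 = 91.6 nm.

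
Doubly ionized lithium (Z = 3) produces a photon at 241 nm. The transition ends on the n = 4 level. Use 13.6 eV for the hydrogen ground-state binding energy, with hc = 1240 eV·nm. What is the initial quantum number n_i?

n_i = 7

The photon energy is ΔE = hc/λ = 1240 / 241 = 5.145 eV.
With Z = 3, ΔE = 122.4 × (1/n_f² − 1/n_i²), so 1/n_f² − 1/n_i² = 0.04204.
With n_f = 4: 1/n_i² = 1/16 − 0.04204 = 0.02046, so n_i ≈ 6.99.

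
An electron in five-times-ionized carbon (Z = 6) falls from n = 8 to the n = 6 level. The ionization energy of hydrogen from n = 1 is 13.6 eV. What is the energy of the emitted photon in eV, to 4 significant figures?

The Bohr energies scale as Z², so for Z = 6: E_n = −489.6/n² eV.
E_8 = −489.6/64 = −7.650 eV and E_6 = −489.6/36 = −13.60 eV.
The photon energy is |E_8 − E_6| = 5.950 eV.

5.950 eV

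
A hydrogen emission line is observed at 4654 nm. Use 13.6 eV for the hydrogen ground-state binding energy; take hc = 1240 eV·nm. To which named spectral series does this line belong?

ΔE = 1240/4654 = 0.2664 eV.
This matches 13.6 × (1/5² − 1/7²), so n_f = 5: the Pfund series.

Pfund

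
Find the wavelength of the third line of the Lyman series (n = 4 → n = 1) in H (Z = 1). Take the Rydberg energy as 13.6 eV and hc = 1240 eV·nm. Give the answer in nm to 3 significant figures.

97.3 nm

The Lyman series terminates on n_f = 1; the third line has n_i = 1+3 = 4.
ΔE = 13.60 × (1/1² − 1/4²) = 12.75 eV.
λ = 1240 / 12.75 = 97.3 nm.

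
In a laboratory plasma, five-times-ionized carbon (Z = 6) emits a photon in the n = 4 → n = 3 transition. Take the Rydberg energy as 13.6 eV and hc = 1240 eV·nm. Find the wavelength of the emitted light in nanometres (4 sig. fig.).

52.10 nm

For Z = 6 the level energies scale as Z², so the effective Rydberg energy is 13.6 × 36 = 489.6 eV.
ΔE = 489.6 × (1/3² − 1/4²) = 489.6 × 0.04861 = 23.80 eV.
λ = hc/ΔE = 1240 / 23.80 = 52.10 nm.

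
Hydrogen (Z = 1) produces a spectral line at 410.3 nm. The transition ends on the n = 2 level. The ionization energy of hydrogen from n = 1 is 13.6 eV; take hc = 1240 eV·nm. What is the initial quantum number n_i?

The photon energy is ΔE = hc/λ = 1240 / 410.3 = 3.022 eV.
With Z = 1, ΔE = 13.60 × (1/n_f² − 1/n_i²), so 1/n_f² − 1/n_i² = 0.2222.
With n_f = 2: 1/n_i² = 1/4 − 0.2222 = 0.02778, so n_i ≈ 6.00.

n_i = 6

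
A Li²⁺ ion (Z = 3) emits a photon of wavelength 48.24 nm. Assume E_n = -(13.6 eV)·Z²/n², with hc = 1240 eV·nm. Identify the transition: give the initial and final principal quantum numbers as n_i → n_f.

The photon energy is ΔE = hc/λ = 1240 / 48.24 = 25.70 eV.
With Z = 3, ΔE = 122.4 × (1/n_f² − 1/n_i²), so 1/n_f² − 1/n_i² = 0.2100.
Trying n_f = 2 gives 1/n_i² = 0.03999, i.e. n_i ≈ 5; this pair matches.

n_i = 5, n_f = 2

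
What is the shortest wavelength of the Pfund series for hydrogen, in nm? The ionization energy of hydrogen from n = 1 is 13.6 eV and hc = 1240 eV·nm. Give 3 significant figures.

The Pfund series has lower level n_f = 5; the series limit corresponds to n_i → ∞.
ΔE_max = 13.6 × 1 / 5² = 0.5440 eV.
λ_min = 1240 / 0.5440 = 2280 nm.

2280 nm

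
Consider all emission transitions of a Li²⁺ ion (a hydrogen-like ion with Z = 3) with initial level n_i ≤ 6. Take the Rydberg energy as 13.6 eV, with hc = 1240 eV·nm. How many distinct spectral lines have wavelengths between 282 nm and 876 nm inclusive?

Enumerate all n_i → n_f pairs with 1 ≤ n_f < n_i ≤ 6 and compute λ = 1240 / [13.6·9·(1/n_f² − 1/n_i²)].
Lines falling in [282, 876] nm: 6→4 (291.8 nm), 5→4 (450.3 nm), 6→5 (828.9 nm).

3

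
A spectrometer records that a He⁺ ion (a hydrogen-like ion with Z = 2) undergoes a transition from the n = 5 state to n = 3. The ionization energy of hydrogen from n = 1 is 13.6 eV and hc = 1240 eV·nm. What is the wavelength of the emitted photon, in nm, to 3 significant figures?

321 nm

For Z = 2 the level energies scale as Z², so the effective Rydberg energy is 13.6 × 4 = 54.40 eV.
ΔE = 54.40 × (1/3² − 1/5²) = 54.40 × 0.07111 = 3.868 eV.
λ = hc/ΔE = 1240 / 3.868 = 321 nm.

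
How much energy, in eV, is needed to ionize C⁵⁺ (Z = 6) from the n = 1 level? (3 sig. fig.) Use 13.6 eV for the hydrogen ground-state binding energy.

E_n = −13.6 Z²/n² = −489.6/n² eV for Z = 6.
E_1 = −489.6/1 = −490 eV, so ionization (to E = 0) requires 490 eV.

490 eV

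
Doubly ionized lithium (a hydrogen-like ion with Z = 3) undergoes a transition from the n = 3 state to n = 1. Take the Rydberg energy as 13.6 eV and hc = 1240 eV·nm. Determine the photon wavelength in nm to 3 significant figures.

11.4 nm

For Z = 3 the level energies scale as Z², so the effective Rydberg energy is 13.6 × 9 = 122.4 eV.
ΔE = 122.4 × (1/1² − 1/3²) = 122.4 × 0.8889 = 108.8 eV.
λ = hc/ΔE = 1240 / 108.8 = 11.4 nm.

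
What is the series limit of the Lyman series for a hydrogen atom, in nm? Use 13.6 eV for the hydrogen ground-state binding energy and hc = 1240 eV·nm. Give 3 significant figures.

91.2 nm

The Lyman series has lower level n_f = 1; the series limit corresponds to n_i → ∞.
ΔE_max = 13.6 × 1 / 1² = 13.60 eV.
λ_min = 1240 / 13.60 = 91.2 nm.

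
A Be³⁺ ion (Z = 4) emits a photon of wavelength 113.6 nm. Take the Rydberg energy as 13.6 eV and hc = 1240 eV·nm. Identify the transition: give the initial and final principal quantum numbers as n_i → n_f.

n_i = 9, n_f = 4

The photon energy is ΔE = hc/λ = 1240 / 113.6 = 10.92 eV.
With Z = 4, ΔE = 217.6 × (1/n_f² − 1/n_i²), so 1/n_f² − 1/n_i² = 0.05016.
Trying n_f = 4 gives 1/n_i² = 0.01234, i.e. n_i ≈ 9; this pair matches.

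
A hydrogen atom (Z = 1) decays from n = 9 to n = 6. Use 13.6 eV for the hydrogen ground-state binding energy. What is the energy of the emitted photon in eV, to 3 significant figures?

E_9 = −13.60/81 = −0.1679 eV and E_6 = −13.60/36 = −0.3778 eV.
The photon energy is |E_9 − E_6| = 0.210 eV.

0.210 eV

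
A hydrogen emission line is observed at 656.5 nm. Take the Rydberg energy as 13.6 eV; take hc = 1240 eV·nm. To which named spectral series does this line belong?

Balmer

ΔE = 1240/656.5 = 1.889 eV.
This matches 13.6 × (1/2² − 1/3²), so n_f = 2: the Balmer series.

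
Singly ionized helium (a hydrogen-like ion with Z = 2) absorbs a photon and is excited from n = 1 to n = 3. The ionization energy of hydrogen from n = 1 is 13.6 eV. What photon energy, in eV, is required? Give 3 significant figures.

48.4 eV

The Bohr energies scale as Z², so for Z = 2: E_n = −54.40/n² eV.
E_3 = −54.40/9 = −6.044 eV and E_1 = −54.40/1 = −54.40 eV.
The photon energy is |E_3 − E_1| = 48.4 eV.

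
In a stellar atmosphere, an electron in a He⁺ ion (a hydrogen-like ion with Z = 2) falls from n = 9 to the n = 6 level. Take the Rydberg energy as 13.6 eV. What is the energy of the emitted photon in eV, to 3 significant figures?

0.840 eV

The Bohr energies scale as Z², so for Z = 2: E_n = −54.40/n² eV.
E_9 = −54.40/81 = −0.6716 eV and E_6 = −54.40/36 = −1.511 eV.
The photon energy is |E_9 − E_6| = 0.840 eV.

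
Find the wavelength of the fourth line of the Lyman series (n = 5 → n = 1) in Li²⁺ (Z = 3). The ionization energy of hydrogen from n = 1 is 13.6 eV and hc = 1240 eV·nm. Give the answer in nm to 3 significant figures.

The Lyman series terminates on n_f = 1; the fourth line has n_i = 1+4 = 5.
ΔE = 122.4 × (1/1² − 1/5²) = 117.5 eV.
λ = 1240 / 117.5 = 10.6 nm.

10.6 nm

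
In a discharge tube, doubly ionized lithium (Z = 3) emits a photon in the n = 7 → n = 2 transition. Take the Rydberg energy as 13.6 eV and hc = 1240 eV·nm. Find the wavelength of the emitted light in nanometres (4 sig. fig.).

44.12 nm

For Z = 3 the level energies scale as Z², so the effective Rydberg energy is 13.6 × 9 = 122.4 eV.
ΔE = 122.4 × (1/2² − 1/7²) = 122.4 × 0.2296 = 28.10 eV.
λ = hc/ΔE = 1240 / 28.10 = 44.12 nm.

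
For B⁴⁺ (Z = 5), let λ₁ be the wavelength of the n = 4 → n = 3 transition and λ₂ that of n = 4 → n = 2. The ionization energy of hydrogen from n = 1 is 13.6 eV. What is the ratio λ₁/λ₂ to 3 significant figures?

3.86

λ ∝ 1/ΔE ∝ 1/(1/n_f² − 1/n_i²), and the Z² and hc factors cancel in the ratio.
λ₁/λ₂ = (1/2² − 1/4²)/(1/3² − 1/4²) = 0.1875/0.04861 = 3.86.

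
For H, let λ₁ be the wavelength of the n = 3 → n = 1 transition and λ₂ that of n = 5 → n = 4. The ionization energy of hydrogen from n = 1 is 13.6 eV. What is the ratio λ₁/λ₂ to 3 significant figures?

0.0253

λ ∝ 1/ΔE ∝ 1/(1/n_f² − 1/n_i²), and the Z² and hc factors cancel in the ratio.
λ₁/λ₂ = (1/4² − 1/5²)/(1/1² − 1/3²) = 0.02250/0.8889 = 0.0253.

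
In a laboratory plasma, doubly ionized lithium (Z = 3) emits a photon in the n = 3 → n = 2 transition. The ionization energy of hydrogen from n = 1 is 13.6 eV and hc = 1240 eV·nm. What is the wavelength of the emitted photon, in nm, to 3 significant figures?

72.9 nm

For Z = 3 the level energies scale as Z², so the effective Rydberg energy is 13.6 × 9 = 122.4 eV.
ΔE = 122.4 × (1/2² − 1/3²) = 122.4 × 0.1389 = 17.00 eV.
λ = hc/ΔE = 1240 / 17.00 = 72.9 nm.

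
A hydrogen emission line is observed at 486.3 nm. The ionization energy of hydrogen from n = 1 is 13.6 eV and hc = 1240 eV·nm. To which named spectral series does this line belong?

Balmer

ΔE = 1240/486.3 = 2.550 eV.
This matches 13.6 × (1/2² − 1/4²), so n_f = 2: the Balmer series.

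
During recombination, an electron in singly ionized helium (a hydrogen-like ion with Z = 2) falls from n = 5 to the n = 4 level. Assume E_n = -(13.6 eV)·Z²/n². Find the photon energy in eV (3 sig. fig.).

1.22 eV

The Bohr energies scale as Z², so for Z = 2: E_n = −54.40/n² eV.
E_5 = −54.40/25 = −2.176 eV and E_4 = −54.40/16 = −3.400 eV.
The photon energy is |E_5 − E_4| = 1.22 eV.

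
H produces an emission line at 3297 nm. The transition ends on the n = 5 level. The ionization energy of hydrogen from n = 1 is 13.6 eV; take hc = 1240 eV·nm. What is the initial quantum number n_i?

The photon energy is ΔE = hc/λ = 1240 / 3297 = 0.3761 eV.
With Z = 1, ΔE = 13.60 × (1/n_f² − 1/n_i²), so 1/n_f² − 1/n_i² = 0.02765.
With n_f = 5: 1/n_i² = 1/25 − 0.02765 = 0.01235, so n_i ≈ 9.00.

n_i = 9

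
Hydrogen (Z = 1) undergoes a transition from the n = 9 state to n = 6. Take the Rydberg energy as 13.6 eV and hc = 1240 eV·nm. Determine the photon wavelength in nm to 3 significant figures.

5910 nm

ΔE = 13.60 × (1/6² − 1/9²) = 13.60 × 0.01543 = 0.2099 eV.
λ = hc/ΔE = 1240 / 0.2099 = 5910 nm.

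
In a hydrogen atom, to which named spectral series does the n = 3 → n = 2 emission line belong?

Balmer

The series is set by the lower level: n_f = 2 is the Balmer series.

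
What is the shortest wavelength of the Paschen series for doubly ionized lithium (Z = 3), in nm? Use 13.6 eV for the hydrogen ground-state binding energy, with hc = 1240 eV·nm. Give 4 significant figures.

The Paschen series has lower level n_f = 3; the series limit corresponds to n_i → ∞.
ΔE_max = 13.6 × 9 / 3² = 13.60 eV.
λ_min = 1240 / 13.60 = 91.18 nm.

91.18 nm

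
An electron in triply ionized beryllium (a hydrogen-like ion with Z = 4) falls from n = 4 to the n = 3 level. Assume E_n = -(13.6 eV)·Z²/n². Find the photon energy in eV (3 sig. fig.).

10.6 eV

The Bohr energies scale as Z², so for Z = 4: E_n = −217.6/n² eV.
E_4 = −217.6/16 = −13.60 eV and E_3 = −217.6/9 = −24.18 eV.
The photon energy is |E_4 − E_3| = 10.6 eV.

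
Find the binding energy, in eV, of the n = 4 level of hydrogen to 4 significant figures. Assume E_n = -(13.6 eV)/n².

0.8500 eV

E_4 = −13.60/16 = −0.8500 eV, so ionization (to E = 0) requires 0.8500 eV.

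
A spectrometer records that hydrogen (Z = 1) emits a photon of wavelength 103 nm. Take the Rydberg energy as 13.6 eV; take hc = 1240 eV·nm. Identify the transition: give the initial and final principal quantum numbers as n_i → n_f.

The photon energy is ΔE = hc/λ = 1240 / 103 = 12.04 eV.
With Z = 1, ΔE = 13.60 × (1/n_f² − 1/n_i²), so 1/n_f² − 1/n_i² = 0.8852.
Trying n_f = 1 gives 1/n_i² = 0.1148, i.e. n_i ≈ 3; this pair matches.

n_i = 3, n_f = 1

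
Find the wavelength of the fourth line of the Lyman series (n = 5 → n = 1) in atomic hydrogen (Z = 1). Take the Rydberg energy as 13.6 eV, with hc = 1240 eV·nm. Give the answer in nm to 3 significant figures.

The Lyman series terminates on n_f = 1; the fourth line has n_i = 1+4 = 5.
ΔE = 13.60 × (1/1² − 1/5²) = 13.06 eV.
λ = 1240 / 13.06 = 95.0 nm.

95.0 nm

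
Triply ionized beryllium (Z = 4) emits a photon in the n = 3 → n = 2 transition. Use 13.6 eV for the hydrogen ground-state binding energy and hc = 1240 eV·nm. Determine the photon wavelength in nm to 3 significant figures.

For Z = 4 the level energies scale as Z², so the effective Rydberg energy is 13.6 × 16 = 217.6 eV.
ΔE = 217.6 × (1/2² − 1/3²) = 217.6 × 0.1389 = 30.22 eV.
λ = hc/ΔE = 1240 / 30.22 = 41.0 nm.

41.0 nm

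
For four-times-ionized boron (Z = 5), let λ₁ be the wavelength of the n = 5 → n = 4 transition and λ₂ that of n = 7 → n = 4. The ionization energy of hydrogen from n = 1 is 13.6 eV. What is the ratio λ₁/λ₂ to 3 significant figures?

λ ∝ 1/ΔE ∝ 1/(1/n_f² − 1/n_i²), and the Z² and hc factors cancel in the ratio.
λ₁/λ₂ = (1/4² − 1/7²)/(1/4² − 1/5²) = 0.04209/0.02250 = 1.87.

1.87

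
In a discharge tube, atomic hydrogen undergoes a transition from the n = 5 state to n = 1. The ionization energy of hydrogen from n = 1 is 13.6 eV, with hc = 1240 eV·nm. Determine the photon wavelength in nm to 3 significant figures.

ΔE = 13.60 × (1/1² − 1/5²) = 13.60 × 0.9600 = 13.06 eV.
λ = hc/ΔE = 1240 / 13.06 = 95.0 nm.
This line belongs to the Lyman series.

95.0 nm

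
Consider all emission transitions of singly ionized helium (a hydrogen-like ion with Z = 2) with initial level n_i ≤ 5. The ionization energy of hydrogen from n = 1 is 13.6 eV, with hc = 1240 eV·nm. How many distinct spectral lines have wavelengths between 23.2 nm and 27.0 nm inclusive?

3

Enumerate all n_i → n_f pairs with 1 ≤ n_f < n_i ≤ 5 and compute λ = 1240 / [13.6·4·(1/n_f² − 1/n_i²)].
Lines falling in [23.2, 27.0] nm: 5→1 (23.74 nm), 4→1 (24.31 nm), 3→1 (25.64 nm).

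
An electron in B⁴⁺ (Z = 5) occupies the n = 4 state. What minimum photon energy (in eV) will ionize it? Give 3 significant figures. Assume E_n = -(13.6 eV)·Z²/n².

E_n = −13.6 Z²/n² = −340.0/n² eV for Z = 5.
E_4 = −340.0/16 = −21.3 eV, so ionization (to E = 0) requires 21.3 eV.

21.3 eV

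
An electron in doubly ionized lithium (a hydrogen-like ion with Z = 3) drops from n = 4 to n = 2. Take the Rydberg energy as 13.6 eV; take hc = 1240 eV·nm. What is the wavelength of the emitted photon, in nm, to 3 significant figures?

For Z = 3 the level energies scale as Z², so the effective Rydberg energy is 13.6 × 9 = 122.4 eV.
ΔE = 122.4 × (1/2² − 1/4²) = 122.4 × 0.1875 = 22.95 eV.
λ = hc/ΔE = 1240 / 22.95 = 54.0 nm.

54.0 nm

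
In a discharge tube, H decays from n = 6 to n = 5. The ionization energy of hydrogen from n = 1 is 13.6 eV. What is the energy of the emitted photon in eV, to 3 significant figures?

0.166 eV

E_6 = −13.60/36 = −0.3778 eV and E_5 = −13.60/25 = −0.5440 eV.
The photon energy is |E_6 − E_5| = 0.166 eV.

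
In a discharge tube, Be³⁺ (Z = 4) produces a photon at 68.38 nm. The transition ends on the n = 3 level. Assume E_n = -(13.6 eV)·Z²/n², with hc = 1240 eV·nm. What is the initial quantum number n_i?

n_i = 6

The photon energy is ΔE = hc/λ = 1240 / 68.38 = 18.13 eV.
With Z = 4, ΔE = 217.6 × (1/n_f² − 1/n_i²), so 1/n_f² − 1/n_i² = 0.08334.
With n_f = 3: 1/n_i² = 1/9 − 0.08334 = 0.02777, so n_i ≈ 6.00.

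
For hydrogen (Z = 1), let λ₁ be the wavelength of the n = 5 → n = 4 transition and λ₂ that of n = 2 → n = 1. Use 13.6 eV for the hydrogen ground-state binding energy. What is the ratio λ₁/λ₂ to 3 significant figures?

33.3

λ ∝ 1/ΔE ∝ 1/(1/n_f² − 1/n_i²), and the Z² and hc factors cancel in the ratio.
λ₁/λ₂ = (1/1² − 1/2²)/(1/4² − 1/5²) = 0.7500/0.02250 = 33.3.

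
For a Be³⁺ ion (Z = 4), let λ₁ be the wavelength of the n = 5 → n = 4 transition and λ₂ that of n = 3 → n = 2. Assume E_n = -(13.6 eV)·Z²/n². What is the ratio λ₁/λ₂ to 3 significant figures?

6.17

λ ∝ 1/ΔE ∝ 1/(1/n_f² − 1/n_i²), and the Z² and hc factors cancel in the ratio.
λ₁/λ₂ = (1/2² − 1/3²)/(1/4² − 1/5²) = 0.1389/0.02250 = 6.17.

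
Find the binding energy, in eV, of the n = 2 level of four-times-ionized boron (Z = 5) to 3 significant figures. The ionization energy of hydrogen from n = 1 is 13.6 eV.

E_n = −13.6 Z²/n² = −340.0/n² eV for Z = 5.
E_2 = −340.0/4 = −85.0 eV, so ionization (to E = 0) requires 85.0 eV.

85.0 eV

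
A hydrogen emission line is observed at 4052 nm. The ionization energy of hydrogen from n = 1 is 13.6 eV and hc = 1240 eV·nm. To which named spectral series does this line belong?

Brackett

ΔE = 1240/4052 = 0.3060 eV.
This matches 13.6 × (1/4² − 1/5²), so n_f = 4: the Brackett series.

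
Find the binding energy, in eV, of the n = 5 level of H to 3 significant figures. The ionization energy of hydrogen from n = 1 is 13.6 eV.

E_5 = −13.60/25 = −0.544 eV, so ionization (to E = 0) requires 0.544 eV.

0.544 eV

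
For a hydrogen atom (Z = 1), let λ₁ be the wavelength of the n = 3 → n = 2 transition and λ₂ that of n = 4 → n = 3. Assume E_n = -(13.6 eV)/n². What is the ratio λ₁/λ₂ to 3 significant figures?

0.350

λ ∝ 1/ΔE ∝ 1/(1/n_f² − 1/n_i²), and the Z² and hc factors cancel in the ratio.
λ₁/λ₂ = (1/3² − 1/4²)/(1/2² − 1/3²) = 0.04861/0.1389 = 0.350.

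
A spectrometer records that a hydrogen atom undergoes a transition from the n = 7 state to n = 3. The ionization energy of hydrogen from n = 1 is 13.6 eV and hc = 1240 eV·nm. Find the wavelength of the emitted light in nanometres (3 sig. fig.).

ΔE = 13.60 × (1/3² − 1/7²) = 13.60 × 0.09070 = 1.234 eV.
λ = hc/ΔE = 1240 / 1.234 = 1010 nm.
This line belongs to the Paschen series.

1010 nm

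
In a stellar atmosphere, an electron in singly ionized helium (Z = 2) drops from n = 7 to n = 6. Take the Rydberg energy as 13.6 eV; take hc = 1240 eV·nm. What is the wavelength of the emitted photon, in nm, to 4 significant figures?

3093 nm

For Z = 2 the level energies scale as Z², so the effective Rydberg energy is 13.6 × 4 = 54.40 eV.
ΔE = 54.40 × (1/6² − 1/7²) = 54.40 × 0.007370 = 0.4009 eV.
λ = hc/ΔE = 1240 / 0.4009 = 3093 nm.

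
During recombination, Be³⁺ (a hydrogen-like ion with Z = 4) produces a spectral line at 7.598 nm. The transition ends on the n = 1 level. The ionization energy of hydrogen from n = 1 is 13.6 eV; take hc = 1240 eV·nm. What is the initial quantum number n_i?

n_i = 2

The photon energy is ΔE = hc/λ = 1240 / 7.598 = 163.2 eV.
With Z = 4, ΔE = 217.6 × (1/n_f² − 1/n_i²), so 1/n_f² − 1/n_i² = 0.7500.
With n_f = 1: 1/n_i² = 1/1 − 0.7500 = 0.2500, so n_i ≈ 2.00.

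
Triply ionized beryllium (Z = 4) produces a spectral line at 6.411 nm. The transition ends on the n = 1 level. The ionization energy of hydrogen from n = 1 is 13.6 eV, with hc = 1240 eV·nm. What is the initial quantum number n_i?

The photon energy is ΔE = hc/λ = 1240 / 6.411 = 193.4 eV.
With Z = 4, ΔE = 217.6 × (1/n_f² − 1/n_i²), so 1/n_f² − 1/n_i² = 0.8889.
With n_f = 1: 1/n_i² = 1/1 − 0.8889 = 0.1111, so n_i ≈ 3.00.

n_i = 3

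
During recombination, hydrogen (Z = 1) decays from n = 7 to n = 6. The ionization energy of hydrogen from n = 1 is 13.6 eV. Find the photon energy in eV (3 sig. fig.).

0.100 eV

E_7 = −13.60/49 = −0.2776 eV and E_6 = −13.60/36 = −0.3778 eV.
The photon energy is |E_7 − E_6| = 0.100 eV.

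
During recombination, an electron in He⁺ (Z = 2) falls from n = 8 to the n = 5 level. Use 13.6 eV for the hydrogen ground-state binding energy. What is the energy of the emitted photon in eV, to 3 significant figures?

1.33 eV

The Bohr energies scale as Z², so for Z = 2: E_n = −54.40/n² eV.
E_8 = −54.40/64 = −0.8500 eV and E_5 = −54.40/25 = −2.176 eV.
The photon energy is |E_8 − E_5| = 1.33 eV.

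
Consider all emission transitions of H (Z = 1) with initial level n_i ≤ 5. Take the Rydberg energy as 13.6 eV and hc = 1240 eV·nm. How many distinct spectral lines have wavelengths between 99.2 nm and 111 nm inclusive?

1

Enumerate all n_i → n_f pairs with 1 ≤ n_f < n_i ≤ 5 and compute λ = 1240 / [13.6·1·(1/n_f² − 1/n_i²)].
Lines falling in [99.2, 111] nm: 3→1 (102.6 nm).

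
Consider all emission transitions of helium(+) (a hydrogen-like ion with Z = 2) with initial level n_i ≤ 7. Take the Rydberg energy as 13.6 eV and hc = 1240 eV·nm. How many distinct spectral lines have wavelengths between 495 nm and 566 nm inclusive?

1

Enumerate all n_i → n_f pairs with 1 ≤ n_f < n_i ≤ 7 and compute λ = 1240 / [13.6·4·(1/n_f² − 1/n_i²)].
Lines falling in [495, 566] nm: 7→4 (541.5 nm).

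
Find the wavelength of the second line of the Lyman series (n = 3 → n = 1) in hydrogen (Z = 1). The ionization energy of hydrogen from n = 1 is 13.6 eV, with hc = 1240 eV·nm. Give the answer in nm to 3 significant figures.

103 nm

The Lyman series terminates on n_f = 1; the second line has n_i = 1+2 = 3.
ΔE = 13.60 × (1/1² − 1/3²) = 12.09 eV.
λ = 1240 / 12.09 = 103 nm.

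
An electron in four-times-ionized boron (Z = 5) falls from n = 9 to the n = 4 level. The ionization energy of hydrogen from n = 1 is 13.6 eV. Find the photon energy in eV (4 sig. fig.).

17.05 eV

The Bohr energies scale as Z², so for Z = 5: E_n = −340.0/n² eV.
E_9 = −340.0/81 = −4.198 eV and E_4 = −340.0/16 = −21.25 eV.
The photon energy is |E_9 − E_4| = 17.05 eV.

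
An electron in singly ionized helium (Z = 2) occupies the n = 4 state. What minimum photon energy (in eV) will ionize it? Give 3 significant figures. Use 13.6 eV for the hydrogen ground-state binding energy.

E_n = −13.6 Z²/n² = −54.40/n² eV for Z = 2.
E_4 = −54.40/16 = −3.40 eV, so ionization (to E = 0) requires 3.40 eV.

3.40 eV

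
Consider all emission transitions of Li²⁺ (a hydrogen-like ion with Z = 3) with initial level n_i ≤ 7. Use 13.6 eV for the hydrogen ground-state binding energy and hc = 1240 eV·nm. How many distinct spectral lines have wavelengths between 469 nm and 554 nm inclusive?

Enumerate all n_i → n_f pairs with 1 ≤ n_f < n_i ≤ 7 and compute λ = 1240 / [13.6·9·(1/n_f² − 1/n_i²)].
Lines falling in [469, 554] nm: 7→5 (517.1 nm).

1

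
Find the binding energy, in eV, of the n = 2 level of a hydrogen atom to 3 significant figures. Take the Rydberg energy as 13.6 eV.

E_2 = −13.60/4 = −3.40 eV, so ionization (to E = 0) requires 3.40 eV.

3.40 eV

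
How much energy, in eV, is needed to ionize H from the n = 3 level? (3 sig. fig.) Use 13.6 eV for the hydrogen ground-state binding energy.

E_3 = −13.60/9 = −1.51 eV, so ionization (to E = 0) requires 1.51 eV.

1.51 eV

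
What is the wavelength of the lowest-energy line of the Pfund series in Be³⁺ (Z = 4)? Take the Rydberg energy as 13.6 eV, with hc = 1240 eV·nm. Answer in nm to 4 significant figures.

The Pfund series terminates on n_f = 5; the first line has n_i = 5+1 = 6.
ΔE = 217.6 × (1/5² − 1/6²) = 2.660 eV.
λ = 1240 / 2.660 = 466.2 nm.

466.2 nm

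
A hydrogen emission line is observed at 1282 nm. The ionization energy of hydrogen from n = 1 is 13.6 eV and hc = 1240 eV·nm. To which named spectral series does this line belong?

Paschen

ΔE = 1240/1282 = 0.9672 eV.
This matches 13.6 × (1/3² − 1/5²), so n_f = 3: the Paschen series.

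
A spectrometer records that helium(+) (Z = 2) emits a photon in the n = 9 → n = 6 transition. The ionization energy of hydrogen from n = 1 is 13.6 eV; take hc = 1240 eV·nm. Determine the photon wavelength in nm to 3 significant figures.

1480 nm

For Z = 2 the level energies scale as Z², so the effective Rydberg energy is 13.6 × 4 = 54.40 eV.
ΔE = 54.40 × (1/6² − 1/9²) = 54.40 × 0.01543 = 0.8395 eV.
λ = hc/ΔE = 1240 / 0.8395 = 1480 nm.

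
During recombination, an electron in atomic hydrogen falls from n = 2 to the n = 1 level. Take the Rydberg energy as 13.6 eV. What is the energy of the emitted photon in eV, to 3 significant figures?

10.2 eV

E_2 = −13.60/4 = −3.400 eV and E_1 = −13.60/1 = −13.60 eV.
The photon energy is |E_2 − E_1| = 10.2 eV.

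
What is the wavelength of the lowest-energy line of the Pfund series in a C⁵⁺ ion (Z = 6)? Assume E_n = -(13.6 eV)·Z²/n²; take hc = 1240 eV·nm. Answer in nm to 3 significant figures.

The Pfund series terminates on n_f = 5; the first line has n_i = 5+1 = 6.
ΔE = 489.6 × (1/5² − 1/6²) = 5.984 eV.
λ = 1240 / 5.984 = 207 nm.

207 nm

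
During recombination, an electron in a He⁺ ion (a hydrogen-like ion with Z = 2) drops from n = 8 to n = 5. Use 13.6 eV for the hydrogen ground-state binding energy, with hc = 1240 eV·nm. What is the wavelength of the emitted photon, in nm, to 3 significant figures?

For Z = 2 the level energies scale as Z², so the effective Rydberg energy is 13.6 × 4 = 54.40 eV.
ΔE = 54.40 × (1/5² − 1/8²) = 54.40 × 0.02438 = 1.326 eV.
λ = hc/ΔE = 1240 / 1.326 = 935 nm.

935 nm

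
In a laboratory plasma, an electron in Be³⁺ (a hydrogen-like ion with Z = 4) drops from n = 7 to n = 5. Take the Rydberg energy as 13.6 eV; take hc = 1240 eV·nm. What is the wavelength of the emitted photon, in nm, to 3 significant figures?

For Z = 4 the level energies scale as Z², so the effective Rydberg energy is 13.6 × 16 = 217.6 eV.
ΔE = 217.6 × (1/5² − 1/7²) = 217.6 × 0.01959 = 4.263 eV.
λ = hc/ΔE = 1240 / 4.263 = 291 nm.

291 nm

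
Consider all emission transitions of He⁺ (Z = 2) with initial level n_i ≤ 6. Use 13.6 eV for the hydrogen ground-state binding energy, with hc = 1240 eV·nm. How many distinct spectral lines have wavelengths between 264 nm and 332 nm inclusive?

Enumerate all n_i → n_f pairs with 1 ≤ n_f < n_i ≤ 6 and compute λ = 1240 / [13.6·4·(1/n_f² − 1/n_i²)].
Lines falling in [264, 332] nm: 6→3 (273.5 nm), 5→3 (320.5 nm).

2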